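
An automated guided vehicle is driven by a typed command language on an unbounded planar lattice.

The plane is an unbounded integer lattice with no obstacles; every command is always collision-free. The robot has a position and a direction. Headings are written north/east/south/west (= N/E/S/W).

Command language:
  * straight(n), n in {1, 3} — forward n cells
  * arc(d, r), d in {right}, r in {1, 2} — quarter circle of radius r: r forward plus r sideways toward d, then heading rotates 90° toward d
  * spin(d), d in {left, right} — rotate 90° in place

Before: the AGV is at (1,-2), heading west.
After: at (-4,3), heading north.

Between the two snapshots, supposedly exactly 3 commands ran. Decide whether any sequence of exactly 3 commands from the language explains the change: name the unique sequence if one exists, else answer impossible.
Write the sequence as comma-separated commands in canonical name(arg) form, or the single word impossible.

key: position moved to (-4,3) AND the heading swung to N — translation plus rotation needed
from: at (1,-2), heading west
t=1 straight(3) ⇒ at (-2,-2), heading west
t=2 arc(right, 2) ⇒ at (-4,0), heading north
t=3 straight(3) ⇒ at (-4,3), heading north
all 216 alternatives checked — unique.

straight(3), arc(right, 2), straight(3)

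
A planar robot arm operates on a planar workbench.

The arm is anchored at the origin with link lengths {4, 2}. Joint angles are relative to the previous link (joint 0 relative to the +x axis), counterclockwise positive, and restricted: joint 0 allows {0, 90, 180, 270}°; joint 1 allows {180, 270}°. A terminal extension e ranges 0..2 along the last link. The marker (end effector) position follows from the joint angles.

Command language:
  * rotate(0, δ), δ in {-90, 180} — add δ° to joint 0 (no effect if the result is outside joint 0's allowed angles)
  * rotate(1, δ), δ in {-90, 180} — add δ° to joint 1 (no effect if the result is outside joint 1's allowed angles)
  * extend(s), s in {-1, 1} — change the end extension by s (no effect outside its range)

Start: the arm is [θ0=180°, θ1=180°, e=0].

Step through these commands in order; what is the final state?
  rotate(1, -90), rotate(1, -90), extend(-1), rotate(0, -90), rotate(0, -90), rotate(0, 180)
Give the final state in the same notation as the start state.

begin: [θ0=180°, θ1=180°, e=0]
step 1 (rotate(1, -90)): [θ0=180°, θ1=180°, e=0]
step 2 (rotate(1, -90)): [θ0=180°, θ1=180°, e=0]
step 3 (extend(-1)): [θ0=180°, θ1=180°, e=0]
step 4 (rotate(0, -90)): [θ0=90°, θ1=180°, e=0]
step 5 (rotate(0, -90)): [θ0=0°, θ1=180°, e=0]
step 6 (rotate(0, 180)): [θ0=180°, θ1=180°, e=0]

[θ0=180°, θ1=180°, e=0]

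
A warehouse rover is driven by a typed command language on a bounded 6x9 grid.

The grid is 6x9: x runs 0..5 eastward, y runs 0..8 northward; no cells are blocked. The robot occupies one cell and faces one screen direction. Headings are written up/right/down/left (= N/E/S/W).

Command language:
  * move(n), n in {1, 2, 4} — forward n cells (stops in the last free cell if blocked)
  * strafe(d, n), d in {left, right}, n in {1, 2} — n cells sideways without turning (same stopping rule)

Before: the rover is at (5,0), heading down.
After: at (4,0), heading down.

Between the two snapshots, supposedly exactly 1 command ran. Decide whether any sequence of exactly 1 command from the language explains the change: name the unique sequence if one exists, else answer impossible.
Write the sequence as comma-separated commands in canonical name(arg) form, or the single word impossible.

strafe(right, 1)

key: still facing S — the one step turns nothing
initial: at (5,0), heading down
1. strafe(right, 1) → at (4,0), heading down
all 7 alternatives checked — unique.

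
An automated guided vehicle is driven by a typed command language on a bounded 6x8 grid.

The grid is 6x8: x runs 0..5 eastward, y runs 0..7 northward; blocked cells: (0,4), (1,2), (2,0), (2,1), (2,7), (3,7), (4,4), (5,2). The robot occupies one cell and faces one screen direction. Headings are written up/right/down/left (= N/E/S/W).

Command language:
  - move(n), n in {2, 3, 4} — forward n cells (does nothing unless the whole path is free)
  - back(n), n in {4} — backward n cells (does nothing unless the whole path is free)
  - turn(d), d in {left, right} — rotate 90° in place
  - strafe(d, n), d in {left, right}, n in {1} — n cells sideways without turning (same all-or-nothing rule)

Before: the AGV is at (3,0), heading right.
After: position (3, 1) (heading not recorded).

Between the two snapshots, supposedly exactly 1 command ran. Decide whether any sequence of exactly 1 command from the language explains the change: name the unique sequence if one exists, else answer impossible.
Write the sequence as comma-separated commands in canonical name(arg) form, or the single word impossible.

strafe(left, 1)

initial: at (3,0), heading right
t=1 strafe(left, 1) ⇒ at (3,1), heading right
no rival 1-sequence matches.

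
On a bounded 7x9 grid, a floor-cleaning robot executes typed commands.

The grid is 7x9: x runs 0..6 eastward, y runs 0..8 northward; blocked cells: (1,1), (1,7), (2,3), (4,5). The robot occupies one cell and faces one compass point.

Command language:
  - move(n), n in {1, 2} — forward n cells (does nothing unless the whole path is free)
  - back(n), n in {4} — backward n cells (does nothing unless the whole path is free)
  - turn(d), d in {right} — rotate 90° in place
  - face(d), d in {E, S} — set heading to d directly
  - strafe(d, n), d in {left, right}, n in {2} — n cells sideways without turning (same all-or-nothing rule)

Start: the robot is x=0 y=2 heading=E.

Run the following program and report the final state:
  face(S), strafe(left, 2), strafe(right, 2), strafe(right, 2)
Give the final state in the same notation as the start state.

x=0 y=2 heading=S

initial: x=0 y=2 heading=E
[1] after face(S): x=0 y=2 heading=S
[2] after strafe(left, 2): x=2 y=2 heading=S
[3] after strafe(right, 2): x=0 y=2 heading=S
[4] after strafe(right, 2): x=0 y=2 heading=S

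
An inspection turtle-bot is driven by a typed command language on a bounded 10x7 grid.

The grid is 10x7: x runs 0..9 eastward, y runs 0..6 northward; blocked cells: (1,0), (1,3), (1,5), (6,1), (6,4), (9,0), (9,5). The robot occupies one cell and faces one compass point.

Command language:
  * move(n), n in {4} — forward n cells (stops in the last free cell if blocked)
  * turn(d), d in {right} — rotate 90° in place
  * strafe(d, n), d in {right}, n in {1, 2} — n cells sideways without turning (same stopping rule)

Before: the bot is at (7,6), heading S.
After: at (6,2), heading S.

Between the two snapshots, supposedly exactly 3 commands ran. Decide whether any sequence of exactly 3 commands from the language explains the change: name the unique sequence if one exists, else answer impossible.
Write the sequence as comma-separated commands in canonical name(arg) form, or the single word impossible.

key: the second move(4) is stopped early by the blocked cell at (6,1)
t0: at (7,6), heading S
[1] after move(4): at (7,2), heading S
[2] after strafe(right, 1): at (6,2), heading S
[3] after move(4): at (6,2), heading S
all 64 alternatives checked — unique.

move(4), strafe(right, 1), move(4)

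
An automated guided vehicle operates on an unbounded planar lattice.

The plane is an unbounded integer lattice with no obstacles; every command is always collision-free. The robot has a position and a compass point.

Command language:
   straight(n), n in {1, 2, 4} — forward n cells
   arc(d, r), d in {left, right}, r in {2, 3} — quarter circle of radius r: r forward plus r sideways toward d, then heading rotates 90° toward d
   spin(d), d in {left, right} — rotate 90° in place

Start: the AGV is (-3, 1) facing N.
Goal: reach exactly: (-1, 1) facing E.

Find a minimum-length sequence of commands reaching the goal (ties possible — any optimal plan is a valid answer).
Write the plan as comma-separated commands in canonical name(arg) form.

from: (-3, 1) facing N
step 1 (spin(right)): (-3, 1) facing E
step 2 (straight(2)): (-1, 1) facing E
no 1-step plan works, so 2 is optimal.

spin(right), straight(2)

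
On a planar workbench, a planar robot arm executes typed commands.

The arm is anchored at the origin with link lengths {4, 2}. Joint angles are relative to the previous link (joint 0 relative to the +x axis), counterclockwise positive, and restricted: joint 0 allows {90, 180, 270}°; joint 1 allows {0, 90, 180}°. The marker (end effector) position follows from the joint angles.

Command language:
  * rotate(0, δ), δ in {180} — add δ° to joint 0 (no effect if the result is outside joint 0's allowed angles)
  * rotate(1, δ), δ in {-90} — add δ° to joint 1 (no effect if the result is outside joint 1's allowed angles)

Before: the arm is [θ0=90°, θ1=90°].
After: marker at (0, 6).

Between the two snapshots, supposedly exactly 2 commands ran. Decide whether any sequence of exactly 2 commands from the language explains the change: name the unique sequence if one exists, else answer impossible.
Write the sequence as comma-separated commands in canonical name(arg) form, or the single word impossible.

rotate(1, -90), rotate(1, -90)

t0: [θ0=90°, θ1=90°]
t=1 rotate(1, -90) ⇒ [θ0=90°, θ1=0°]
t=2 rotate(1, -90) ⇒ [θ0=90°, θ1=0°]
no rival 2-sequence matches.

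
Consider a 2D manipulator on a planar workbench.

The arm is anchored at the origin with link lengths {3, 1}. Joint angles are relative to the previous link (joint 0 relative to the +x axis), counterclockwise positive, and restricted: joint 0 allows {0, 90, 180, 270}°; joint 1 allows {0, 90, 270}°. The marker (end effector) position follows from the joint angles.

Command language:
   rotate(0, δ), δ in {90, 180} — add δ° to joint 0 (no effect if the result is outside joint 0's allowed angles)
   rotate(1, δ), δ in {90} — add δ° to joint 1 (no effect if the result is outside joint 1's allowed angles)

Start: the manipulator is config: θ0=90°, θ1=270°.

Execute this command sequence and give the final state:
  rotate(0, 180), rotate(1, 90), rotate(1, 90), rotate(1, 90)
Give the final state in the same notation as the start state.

from: config: θ0=90°, θ1=270°
[1] after rotate(0, 180): config: θ0=270°, θ1=270°
[2] after rotate(1, 90): config: θ0=270°, θ1=0°
[3] after rotate(1, 90): config: θ0=270°, θ1=90°
[4] after rotate(1, 90): config: θ0=270°, θ1=90°

config: θ0=270°, θ1=90°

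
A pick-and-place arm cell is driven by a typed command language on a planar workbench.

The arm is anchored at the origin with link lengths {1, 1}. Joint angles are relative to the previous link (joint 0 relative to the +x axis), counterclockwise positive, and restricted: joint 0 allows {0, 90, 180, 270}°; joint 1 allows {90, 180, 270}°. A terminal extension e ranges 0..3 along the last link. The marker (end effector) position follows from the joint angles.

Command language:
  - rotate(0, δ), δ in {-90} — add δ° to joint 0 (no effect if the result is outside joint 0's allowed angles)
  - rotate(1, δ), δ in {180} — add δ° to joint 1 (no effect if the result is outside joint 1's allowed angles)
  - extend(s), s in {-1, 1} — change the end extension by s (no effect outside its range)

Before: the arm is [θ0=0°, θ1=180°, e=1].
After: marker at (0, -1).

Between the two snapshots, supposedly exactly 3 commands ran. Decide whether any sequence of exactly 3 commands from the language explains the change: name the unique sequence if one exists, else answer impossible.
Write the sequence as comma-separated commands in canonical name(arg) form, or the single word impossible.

rotate(0, -90), rotate(0, -90), rotate(0, -90)

start: [θ0=0°, θ1=180°, e=1]
t=1 rotate(0, -90) ⇒ [θ0=270°, θ1=180°, e=1]
t=2 rotate(0, -90) ⇒ [θ0=180°, θ1=180°, e=1]
t=3 rotate(0, -90) ⇒ [θ0=90°, θ1=180°, e=1]
no rival 3-sequence matches.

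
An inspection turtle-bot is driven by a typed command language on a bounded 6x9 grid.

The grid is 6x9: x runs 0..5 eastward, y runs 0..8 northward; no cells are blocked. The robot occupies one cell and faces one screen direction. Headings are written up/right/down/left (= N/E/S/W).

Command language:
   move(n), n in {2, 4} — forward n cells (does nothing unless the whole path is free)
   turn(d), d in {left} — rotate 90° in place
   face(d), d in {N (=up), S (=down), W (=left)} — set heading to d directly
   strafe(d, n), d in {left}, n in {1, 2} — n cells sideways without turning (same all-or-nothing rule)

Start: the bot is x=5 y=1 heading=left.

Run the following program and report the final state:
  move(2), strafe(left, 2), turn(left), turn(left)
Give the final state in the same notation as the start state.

initial: x=5 y=1 heading=left
[1] after move(2): x=3 y=1 heading=left
[2] after strafe(left, 2): x=3 y=1 heading=left
[3] after turn(left): x=3 y=1 heading=down
[4] after turn(left): x=3 y=1 heading=right

x=3 y=1 heading=right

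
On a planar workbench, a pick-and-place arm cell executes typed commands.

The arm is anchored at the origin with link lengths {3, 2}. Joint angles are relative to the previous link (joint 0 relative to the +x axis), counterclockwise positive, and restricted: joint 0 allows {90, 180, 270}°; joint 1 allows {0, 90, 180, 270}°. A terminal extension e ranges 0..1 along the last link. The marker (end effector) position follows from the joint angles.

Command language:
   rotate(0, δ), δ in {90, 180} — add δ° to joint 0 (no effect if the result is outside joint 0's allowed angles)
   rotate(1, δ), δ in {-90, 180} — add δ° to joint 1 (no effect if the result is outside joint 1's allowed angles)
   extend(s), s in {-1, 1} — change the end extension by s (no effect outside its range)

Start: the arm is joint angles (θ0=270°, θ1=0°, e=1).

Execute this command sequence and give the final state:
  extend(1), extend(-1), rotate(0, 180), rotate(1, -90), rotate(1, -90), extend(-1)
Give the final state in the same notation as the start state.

joint angles (θ0=90°, θ1=180°, e=0)

from: joint angles (θ0=270°, θ1=0°, e=1)
1. extend(1) → joint angles (θ0=270°, θ1=0°, e=1)
2. extend(-1) → joint angles (θ0=270°, θ1=0°, e=0)
3. rotate(0, 180) → joint angles (θ0=90°, θ1=0°, e=0)
4. rotate(1, -90) → joint angles (θ0=90°, θ1=270°, e=0)
5. rotate(1, -90) → joint angles (θ0=90°, θ1=180°, e=0)
6. extend(-1) → joint angles (θ0=90°, θ1=180°, e=0)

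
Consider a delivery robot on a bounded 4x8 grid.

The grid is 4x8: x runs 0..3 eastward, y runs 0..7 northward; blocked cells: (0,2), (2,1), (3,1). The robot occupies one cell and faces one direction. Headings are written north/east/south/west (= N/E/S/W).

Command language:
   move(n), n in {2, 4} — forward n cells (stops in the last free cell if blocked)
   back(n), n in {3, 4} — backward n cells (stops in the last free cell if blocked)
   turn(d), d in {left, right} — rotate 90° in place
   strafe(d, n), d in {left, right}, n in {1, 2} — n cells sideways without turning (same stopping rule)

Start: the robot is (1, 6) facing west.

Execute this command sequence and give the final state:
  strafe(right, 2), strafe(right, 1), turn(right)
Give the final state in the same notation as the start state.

start: (1, 6) facing west
[1] after strafe(right, 2): (1, 7) facing west
[2] after strafe(right, 1): (1, 7) facing west
[3] after turn(right): (1, 7) facing north

(1, 7) facing north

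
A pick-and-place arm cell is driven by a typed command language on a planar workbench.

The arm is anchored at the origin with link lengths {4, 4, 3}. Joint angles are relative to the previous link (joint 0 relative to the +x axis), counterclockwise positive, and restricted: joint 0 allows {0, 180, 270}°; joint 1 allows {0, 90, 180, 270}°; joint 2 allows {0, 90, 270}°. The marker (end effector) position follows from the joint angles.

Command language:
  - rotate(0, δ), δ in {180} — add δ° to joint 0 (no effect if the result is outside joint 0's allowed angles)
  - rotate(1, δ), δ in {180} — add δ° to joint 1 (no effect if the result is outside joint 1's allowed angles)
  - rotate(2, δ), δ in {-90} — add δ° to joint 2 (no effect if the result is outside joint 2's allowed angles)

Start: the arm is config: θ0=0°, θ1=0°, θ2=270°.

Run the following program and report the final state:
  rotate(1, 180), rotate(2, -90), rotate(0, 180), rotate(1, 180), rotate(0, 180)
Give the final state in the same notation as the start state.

begin: config: θ0=0°, θ1=0°, θ2=270°
t=1 rotate(1, 180) ⇒ config: θ0=0°, θ1=180°, θ2=270°
t=2 rotate(2, -90) ⇒ config: θ0=0°, θ1=180°, θ2=270°
t=3 rotate(0, 180) ⇒ config: θ0=180°, θ1=180°, θ2=270°
t=4 rotate(1, 180) ⇒ config: θ0=180°, θ1=0°, θ2=270°
t=5 rotate(0, 180) ⇒ config: θ0=0°, θ1=0°, θ2=270°

config: θ0=0°, θ1=0°, θ2=270°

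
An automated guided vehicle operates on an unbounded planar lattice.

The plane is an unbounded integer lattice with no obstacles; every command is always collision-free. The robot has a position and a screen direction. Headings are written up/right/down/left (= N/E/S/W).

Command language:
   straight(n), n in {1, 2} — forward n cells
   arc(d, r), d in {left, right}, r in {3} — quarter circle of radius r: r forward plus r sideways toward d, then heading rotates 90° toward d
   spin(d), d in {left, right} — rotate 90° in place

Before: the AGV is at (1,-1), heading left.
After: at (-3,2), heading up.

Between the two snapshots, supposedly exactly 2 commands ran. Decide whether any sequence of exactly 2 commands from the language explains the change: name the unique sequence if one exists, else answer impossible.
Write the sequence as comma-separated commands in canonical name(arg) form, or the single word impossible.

straight(1), arc(right, 3)

key: order matters: swapping straight(1) and arc(right, 3) lands elsewhere
t0: at (1,-1), heading left
step 1 (straight(1)): at (0,-1), heading left
step 2 (arc(right, 3)): at (-3,2), heading up
no other 2-command option fits: unique.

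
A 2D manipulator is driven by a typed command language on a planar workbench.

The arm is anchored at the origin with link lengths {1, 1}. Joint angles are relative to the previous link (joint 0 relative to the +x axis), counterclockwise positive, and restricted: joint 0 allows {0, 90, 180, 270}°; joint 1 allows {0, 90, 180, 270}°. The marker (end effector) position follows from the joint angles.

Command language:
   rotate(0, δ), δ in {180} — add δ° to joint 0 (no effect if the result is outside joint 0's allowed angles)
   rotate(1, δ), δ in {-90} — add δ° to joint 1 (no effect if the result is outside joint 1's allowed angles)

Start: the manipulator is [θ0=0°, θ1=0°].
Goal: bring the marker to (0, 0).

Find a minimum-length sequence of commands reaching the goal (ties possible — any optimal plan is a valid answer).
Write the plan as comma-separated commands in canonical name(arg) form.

rotate(1, -90), rotate(1, -90)

initial: [θ0=0°, θ1=0°]
t=1 rotate(1, -90) ⇒ [θ0=0°, θ1=270°]
t=2 rotate(1, -90) ⇒ [θ0=0°, θ1=180°]
no 1-step plan works, so 2 is optimal.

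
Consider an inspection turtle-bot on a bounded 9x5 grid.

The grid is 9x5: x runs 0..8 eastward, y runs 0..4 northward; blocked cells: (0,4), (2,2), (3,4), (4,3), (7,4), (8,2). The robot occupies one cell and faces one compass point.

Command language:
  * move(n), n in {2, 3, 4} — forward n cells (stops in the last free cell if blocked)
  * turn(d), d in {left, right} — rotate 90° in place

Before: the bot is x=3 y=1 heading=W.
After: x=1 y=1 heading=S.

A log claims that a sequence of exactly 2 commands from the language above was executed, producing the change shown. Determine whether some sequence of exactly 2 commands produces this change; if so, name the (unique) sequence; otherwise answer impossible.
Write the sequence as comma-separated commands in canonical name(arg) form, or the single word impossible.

key: order matters: swapping move(2) and turn(left) lands elsewhere
t0: x=3 y=1 heading=W
t=1 move(2) ⇒ x=1 y=1 heading=W
t=2 turn(left) ⇒ x=1 y=1 heading=S
no rival 2-sequence matches.

move(2), turn(left)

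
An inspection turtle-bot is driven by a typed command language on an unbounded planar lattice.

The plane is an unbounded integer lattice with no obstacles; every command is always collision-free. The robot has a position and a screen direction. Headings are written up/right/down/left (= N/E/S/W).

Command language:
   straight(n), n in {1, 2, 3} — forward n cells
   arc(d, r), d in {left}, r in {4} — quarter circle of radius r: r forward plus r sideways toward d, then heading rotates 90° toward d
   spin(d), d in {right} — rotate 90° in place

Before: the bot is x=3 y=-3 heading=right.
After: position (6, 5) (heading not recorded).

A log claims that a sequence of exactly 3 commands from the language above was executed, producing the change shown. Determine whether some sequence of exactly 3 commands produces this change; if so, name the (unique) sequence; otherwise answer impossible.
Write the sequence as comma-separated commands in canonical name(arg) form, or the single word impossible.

key: running arc(left, 4) before straight(3) would end elsewhere — order is forced
begin: x=3 y=-3 heading=right
[1] after straight(3): x=6 y=-3 heading=right
[2] after arc(left, 4): x=10 y=1 heading=up
[3] after arc(left, 4): x=6 y=5 heading=left
no rival 3-sequence matches.

straight(3), arc(left, 4), arc(left, 4)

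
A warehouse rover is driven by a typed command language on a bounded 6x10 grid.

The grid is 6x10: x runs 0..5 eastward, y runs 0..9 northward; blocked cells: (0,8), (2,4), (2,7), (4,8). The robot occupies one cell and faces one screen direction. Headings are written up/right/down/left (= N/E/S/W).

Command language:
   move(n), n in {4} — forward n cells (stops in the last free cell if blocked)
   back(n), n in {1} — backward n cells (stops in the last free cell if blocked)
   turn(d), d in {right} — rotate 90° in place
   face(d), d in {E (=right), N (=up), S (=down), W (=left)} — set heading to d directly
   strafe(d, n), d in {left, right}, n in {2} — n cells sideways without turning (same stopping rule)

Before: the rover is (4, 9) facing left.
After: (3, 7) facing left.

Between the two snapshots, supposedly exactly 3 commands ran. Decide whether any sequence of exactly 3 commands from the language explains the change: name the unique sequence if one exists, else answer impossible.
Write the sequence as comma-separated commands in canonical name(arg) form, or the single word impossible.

back(1), strafe(left, 2), move(4)

key: move(4) is stopped early by the blocked cell at (2,7)
from: (4, 9) facing left
t=1 back(1) ⇒ (5, 9) facing left
t=2 strafe(left, 2) ⇒ (5, 7) facing left
t=3 move(4) ⇒ (3, 7) facing left
all 729 alternatives checked — unique.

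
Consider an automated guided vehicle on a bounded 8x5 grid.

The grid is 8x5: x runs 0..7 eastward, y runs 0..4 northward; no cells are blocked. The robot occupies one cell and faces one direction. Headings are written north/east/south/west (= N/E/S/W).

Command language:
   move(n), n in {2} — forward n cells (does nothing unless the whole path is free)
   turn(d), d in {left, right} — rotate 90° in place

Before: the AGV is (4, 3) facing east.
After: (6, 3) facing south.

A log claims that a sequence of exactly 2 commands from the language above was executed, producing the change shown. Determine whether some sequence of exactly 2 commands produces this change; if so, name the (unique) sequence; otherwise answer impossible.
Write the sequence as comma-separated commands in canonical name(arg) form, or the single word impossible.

move(2), turn(right)

key: cell and facing (now S) both changed — the 2 commands mix motion and turning
t0: (4, 3) facing east
t=1 move(2) ⇒ (6, 3) facing east
t=2 turn(right) ⇒ (6, 3) facing south
uniquely the one of 9 2-step routes that fits.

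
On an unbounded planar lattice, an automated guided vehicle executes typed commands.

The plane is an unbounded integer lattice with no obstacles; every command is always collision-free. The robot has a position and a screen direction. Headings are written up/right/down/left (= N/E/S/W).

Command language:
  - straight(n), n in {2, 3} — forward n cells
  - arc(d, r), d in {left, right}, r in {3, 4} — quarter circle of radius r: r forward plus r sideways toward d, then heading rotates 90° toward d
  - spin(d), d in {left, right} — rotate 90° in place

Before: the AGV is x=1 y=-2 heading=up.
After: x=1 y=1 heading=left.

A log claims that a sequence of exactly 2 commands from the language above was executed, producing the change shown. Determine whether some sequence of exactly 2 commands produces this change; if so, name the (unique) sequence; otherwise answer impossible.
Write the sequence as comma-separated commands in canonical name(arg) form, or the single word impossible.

straight(3), spin(left)

key: order matters: swapping straight(3) and spin(left) lands elsewhere
initial: x=1 y=-2 heading=up
step 1 (straight(3)): x=1 y=1 heading=up
step 2 (spin(left)): x=1 y=1 heading=left
uniquely the one of 64 2-step routes that fits.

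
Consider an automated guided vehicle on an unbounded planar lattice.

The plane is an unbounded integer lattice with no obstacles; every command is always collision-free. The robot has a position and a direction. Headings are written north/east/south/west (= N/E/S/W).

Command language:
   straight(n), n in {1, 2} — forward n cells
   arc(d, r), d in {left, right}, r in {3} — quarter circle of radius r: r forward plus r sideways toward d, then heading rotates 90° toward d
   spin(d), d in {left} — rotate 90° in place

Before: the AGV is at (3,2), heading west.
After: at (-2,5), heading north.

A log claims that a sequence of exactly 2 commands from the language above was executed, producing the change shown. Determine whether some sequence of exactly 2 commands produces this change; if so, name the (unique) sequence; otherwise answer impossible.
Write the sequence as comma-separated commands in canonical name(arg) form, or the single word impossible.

key: cell and facing (now N) both changed — the 2 commands mix motion and turning
t0: at (3,2), heading west
t=1 straight(2) ⇒ at (1,2), heading west
t=2 arc(right, 3) ⇒ at (-2,5), heading north
no rival 2-sequence matches.

straight(2), arc(right, 3)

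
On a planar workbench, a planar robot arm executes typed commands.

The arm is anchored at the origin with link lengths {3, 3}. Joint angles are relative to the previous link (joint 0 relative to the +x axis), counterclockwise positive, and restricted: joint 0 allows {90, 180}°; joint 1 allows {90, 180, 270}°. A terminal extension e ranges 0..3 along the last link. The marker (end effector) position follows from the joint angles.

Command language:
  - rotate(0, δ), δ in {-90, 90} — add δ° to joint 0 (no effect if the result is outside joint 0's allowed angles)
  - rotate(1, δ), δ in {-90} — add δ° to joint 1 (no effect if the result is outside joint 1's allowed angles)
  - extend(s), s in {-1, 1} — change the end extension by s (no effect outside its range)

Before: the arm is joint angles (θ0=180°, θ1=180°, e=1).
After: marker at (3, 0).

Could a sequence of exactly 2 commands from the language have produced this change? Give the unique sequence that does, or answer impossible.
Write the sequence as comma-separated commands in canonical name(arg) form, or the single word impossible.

t0: joint angles (θ0=180°, θ1=180°, e=1)
t=1 extend(1) ⇒ joint angles (θ0=180°, θ1=180°, e=2)
t=2 extend(1) ⇒ joint angles (θ0=180°, θ1=180°, e=3)
uniquely the one of 25 2-step routes that fits.

extend(1), extend(1)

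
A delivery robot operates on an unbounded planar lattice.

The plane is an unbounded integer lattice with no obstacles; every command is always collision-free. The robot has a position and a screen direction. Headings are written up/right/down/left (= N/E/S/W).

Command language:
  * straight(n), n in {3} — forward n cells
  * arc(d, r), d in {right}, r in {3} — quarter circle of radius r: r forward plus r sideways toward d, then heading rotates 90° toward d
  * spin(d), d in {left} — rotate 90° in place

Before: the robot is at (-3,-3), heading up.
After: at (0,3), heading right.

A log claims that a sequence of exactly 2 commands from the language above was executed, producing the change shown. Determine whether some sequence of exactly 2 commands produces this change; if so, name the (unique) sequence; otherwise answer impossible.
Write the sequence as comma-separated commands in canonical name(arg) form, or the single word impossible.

key: cell and facing (now E) both changed — the 2 commands mix motion and turning
from: at (-3,-3), heading up
t=1 straight(3) ⇒ at (-3,0), heading up
t=2 arc(right, 3) ⇒ at (0,3), heading right
uniquely the one of 9 2-step routes that fits.

straight(3), arc(right, 3)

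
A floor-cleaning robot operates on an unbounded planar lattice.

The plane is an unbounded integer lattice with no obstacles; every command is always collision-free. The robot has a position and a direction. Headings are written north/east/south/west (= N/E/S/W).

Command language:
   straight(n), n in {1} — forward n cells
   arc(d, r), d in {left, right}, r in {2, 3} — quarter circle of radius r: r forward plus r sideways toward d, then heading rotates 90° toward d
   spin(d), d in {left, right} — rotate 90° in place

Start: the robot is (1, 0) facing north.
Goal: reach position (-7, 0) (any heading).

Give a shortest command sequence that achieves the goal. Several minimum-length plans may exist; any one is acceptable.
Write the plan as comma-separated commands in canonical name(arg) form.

t0: (1, 0) facing north
[1] after arc(left, 3): (-2, 3) facing west
[2] after straight(1): (-3, 3) facing west
[3] after straight(1): (-4, 3) facing west
[4] after arc(left, 3): (-7, 0) facing south
nothing shorter than 4 reaches the goal.

arc(left, 3), straight(1), straight(1), arc(left, 3)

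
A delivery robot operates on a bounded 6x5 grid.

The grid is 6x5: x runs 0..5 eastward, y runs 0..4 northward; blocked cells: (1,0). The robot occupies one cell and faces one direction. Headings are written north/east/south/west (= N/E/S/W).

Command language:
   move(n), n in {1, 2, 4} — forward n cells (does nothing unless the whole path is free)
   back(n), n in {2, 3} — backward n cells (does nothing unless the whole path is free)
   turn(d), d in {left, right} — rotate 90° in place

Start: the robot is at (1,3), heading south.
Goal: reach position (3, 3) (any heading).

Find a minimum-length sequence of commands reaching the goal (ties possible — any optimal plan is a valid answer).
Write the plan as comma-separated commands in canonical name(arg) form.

t0: at (1,3), heading south
1. turn(left) → at (1,3), heading east
2. move(2) → at (3,3), heading east
nothing shorter than 2 reaches the goal.

turn(left), move(2)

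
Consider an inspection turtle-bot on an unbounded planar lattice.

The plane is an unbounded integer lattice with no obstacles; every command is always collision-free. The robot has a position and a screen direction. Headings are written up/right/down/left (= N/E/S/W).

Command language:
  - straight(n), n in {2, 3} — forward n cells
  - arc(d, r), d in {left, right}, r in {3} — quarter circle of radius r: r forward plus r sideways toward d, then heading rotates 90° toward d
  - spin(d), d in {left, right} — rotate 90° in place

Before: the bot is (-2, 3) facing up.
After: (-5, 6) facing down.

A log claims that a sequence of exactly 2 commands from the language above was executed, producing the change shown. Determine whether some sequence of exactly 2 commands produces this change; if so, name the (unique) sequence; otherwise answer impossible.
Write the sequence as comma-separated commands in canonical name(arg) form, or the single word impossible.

arc(left, 3), spin(left)

key: running spin(left) before arc(left, 3) would end elsewhere — order is forced
start: (-2, 3) facing up
t=1 arc(left, 3) ⇒ (-5, 6) facing left
t=2 spin(left) ⇒ (-5, 6) facing down
uniquely the one of 36 2-step routes that fits.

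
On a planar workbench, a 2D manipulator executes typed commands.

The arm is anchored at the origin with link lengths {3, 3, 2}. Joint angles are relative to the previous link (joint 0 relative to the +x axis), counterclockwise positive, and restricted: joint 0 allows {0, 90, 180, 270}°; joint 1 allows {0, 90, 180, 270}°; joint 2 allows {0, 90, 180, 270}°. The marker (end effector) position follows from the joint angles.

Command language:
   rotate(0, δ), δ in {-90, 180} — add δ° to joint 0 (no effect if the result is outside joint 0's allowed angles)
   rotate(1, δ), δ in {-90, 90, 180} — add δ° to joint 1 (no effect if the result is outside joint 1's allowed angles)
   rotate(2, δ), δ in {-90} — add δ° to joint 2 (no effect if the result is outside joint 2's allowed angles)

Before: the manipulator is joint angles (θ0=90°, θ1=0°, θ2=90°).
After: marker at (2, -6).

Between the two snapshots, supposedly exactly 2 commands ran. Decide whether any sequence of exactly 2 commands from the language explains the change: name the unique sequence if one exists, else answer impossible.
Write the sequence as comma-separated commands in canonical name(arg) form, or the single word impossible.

t0: joint angles (θ0=90°, θ1=0°, θ2=90°)
t=1 rotate(0, -90) ⇒ joint angles (θ0=0°, θ1=0°, θ2=90°)
t=2 rotate(0, -90) ⇒ joint angles (θ0=270°, θ1=0°, θ2=90°)
no other 2-command option fits: unique.

rotate(0, -90), rotate(0, -90)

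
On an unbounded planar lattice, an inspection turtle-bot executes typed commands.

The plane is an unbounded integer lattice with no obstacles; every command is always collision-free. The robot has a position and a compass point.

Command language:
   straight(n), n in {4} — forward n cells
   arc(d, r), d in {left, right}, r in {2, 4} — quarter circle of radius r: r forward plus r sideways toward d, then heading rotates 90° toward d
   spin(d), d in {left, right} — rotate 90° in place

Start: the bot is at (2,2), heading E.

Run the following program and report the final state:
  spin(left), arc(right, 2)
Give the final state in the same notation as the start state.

begin: at (2,2), heading E
step 1 (spin(left)): at (2,2), heading N
step 2 (arc(right, 2)): at (4,4), heading E

at (4,4), heading E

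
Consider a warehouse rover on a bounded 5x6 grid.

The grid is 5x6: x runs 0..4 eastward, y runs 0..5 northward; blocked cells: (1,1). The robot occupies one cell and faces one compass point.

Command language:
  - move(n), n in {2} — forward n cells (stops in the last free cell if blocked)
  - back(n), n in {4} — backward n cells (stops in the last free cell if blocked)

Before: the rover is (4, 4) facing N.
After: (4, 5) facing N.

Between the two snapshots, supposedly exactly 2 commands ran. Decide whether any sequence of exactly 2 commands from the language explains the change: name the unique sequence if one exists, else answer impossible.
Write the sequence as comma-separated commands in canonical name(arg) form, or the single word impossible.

key: heading stays N — no command in the sequence turns
t0: (4, 4) facing N
[1] after move(2): (4, 5) facing N
[2] after move(2): (4, 5) facing N
uniquely the one of 4 2-step routes that fits.

move(2), move(2)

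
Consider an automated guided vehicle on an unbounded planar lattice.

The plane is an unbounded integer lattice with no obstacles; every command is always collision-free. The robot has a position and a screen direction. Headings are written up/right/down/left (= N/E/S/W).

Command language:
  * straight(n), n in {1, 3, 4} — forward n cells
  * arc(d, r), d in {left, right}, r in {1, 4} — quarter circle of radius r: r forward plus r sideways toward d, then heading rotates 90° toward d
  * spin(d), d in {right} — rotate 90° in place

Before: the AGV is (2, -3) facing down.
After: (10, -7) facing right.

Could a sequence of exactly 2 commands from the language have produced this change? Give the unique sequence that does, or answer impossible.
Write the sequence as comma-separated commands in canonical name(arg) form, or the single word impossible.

key: order matters: swapping arc(left, 4) and straight(4) lands elsewhere
from: (2, -3) facing down
t=1 arc(left, 4) ⇒ (6, -7) facing right
t=2 straight(4) ⇒ (10, -7) facing right
no other 2-command option fits: unique.

arc(left, 4), straight(4)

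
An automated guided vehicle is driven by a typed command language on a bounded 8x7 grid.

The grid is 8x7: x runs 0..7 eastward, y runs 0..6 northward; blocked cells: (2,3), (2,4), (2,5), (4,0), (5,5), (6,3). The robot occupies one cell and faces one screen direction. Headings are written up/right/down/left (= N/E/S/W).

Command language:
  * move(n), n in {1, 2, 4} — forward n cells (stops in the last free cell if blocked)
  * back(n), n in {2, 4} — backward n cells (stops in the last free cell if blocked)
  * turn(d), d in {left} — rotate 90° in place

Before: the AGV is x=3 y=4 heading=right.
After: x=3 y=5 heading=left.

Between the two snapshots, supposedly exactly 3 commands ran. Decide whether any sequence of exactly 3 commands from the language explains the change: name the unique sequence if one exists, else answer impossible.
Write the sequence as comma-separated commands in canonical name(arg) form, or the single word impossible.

key: cell and facing (now W) both changed — the 3 commands mix motion and turning
t0: x=3 y=4 heading=right
t=1 turn(left) ⇒ x=3 y=4 heading=up
t=2 move(1) ⇒ x=3 y=5 heading=up
t=3 turn(left) ⇒ x=3 y=5 heading=left
no rival 3-sequence matches.

turn(left), move(1), turn(left)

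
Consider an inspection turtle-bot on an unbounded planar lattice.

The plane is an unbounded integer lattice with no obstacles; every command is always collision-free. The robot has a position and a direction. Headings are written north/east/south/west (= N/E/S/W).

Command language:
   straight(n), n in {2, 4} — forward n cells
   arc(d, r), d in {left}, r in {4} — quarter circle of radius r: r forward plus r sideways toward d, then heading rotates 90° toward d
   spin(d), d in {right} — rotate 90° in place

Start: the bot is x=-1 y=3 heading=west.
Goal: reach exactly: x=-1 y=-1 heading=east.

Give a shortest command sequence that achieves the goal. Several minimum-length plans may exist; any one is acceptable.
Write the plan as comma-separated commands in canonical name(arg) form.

spin(right), arc(left, 4), arc(left, 4), arc(left, 4), straight(4)

initial: x=-1 y=3 heading=west
step 1 (spin(right)): x=-1 y=3 heading=north
step 2 (arc(left, 4)): x=-5 y=7 heading=west
step 3 (arc(left, 4)): x=-9 y=3 heading=south
step 4 (arc(left, 4)): x=-5 y=-1 heading=east
step 5 (straight(4)): x=-1 y=-1 heading=east
shorter routes all fall short; 5 is best.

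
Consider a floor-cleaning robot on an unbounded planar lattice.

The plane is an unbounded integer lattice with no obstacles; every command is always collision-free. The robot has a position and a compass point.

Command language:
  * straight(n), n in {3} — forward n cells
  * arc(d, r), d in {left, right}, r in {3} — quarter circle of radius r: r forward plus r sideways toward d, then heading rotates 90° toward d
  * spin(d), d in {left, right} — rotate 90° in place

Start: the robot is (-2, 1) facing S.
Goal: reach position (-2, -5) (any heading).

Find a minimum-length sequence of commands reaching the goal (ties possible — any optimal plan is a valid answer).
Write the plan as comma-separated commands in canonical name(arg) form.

straight(3), straight(3)

initial: (-2, 1) facing S
1. straight(3) → (-2, -2) facing S
2. straight(3) → (-2, -5) facing S
shorter routes all fall short; 2 is best.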